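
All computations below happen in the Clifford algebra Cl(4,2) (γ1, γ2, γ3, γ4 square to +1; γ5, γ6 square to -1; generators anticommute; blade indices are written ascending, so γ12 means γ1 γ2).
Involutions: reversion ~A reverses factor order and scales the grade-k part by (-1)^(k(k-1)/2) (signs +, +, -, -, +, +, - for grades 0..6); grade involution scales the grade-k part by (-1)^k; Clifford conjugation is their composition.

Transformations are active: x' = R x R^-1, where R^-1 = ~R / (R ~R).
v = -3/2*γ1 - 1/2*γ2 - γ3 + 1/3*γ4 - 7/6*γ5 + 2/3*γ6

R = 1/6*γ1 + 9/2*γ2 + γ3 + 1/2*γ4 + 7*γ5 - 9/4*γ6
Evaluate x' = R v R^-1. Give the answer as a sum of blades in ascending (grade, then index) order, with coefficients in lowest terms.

~R = 1/6*γ1 + 9/2*γ2 + γ3 + 1/2*γ4 + 7*γ5 - 9/4*γ6, and R ~R = -4685/144, so R^-1 = ~R / (-4685/144).
R v = 19/3 + 20/3*γ12 + 4/3*γ13 + 29/36*γ14 + 371/36*γ15 - 235/72*γ16 - 4*γ23 + 7/4*γ24 - 7/4*γ25 + 15/8*γ26 + 5/6*γ34 + 35/6*γ35 - 19/12*γ36 - 35/12*γ45 + 13/12*γ46 + 49/24*γ56
Answer: 13447/9370*γ1 - 11731/9370*γ2 + 2861/4685*γ3 - 7421/14055*γ4 - 43813/28110*γ5 + 2942/14055*γ6


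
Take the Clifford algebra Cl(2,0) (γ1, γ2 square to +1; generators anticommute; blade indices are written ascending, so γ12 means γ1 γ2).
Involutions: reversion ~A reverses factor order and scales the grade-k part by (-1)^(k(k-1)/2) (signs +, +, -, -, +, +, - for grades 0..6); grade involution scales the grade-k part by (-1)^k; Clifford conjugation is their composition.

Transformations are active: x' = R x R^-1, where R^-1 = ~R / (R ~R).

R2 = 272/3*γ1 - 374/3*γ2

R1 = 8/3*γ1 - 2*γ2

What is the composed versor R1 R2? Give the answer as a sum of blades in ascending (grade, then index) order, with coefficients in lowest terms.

Distribute over the terms of R1 (each basis-blade product reordered to ascending indices, repeated generators contracted through their squares):
(8/3*γ1) R2 = 2176/9 - 2992/9*γ12
(-2*γ2) R2 = 748/3 + 544/3*γ12
Summing the partial products and collecting blades:
Answer: 4420/9 - 1360/9*γ12


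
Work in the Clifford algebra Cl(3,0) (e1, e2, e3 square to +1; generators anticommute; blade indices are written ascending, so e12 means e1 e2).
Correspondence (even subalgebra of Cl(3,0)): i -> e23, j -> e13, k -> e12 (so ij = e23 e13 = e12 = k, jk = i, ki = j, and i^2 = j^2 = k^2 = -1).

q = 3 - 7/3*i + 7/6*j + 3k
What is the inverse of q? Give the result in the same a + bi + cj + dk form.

In blades: q = 3 + 3*e12 + 7/6*e13 - 7/3*e23.
With qbar = 3 - 3*e12 - 7/6*e13 + 7/3*e23 (scalar fixed, mapped units negated), q qbar = 893/36 (the sum of squared coefficients), so q^-1 = qbar / (893/36) = 108/893 - 108/893*e12 - 42/893*e13 + 84/893*e23; translating back:
Answer: 108/893 + 84/893*i - 42/893*j - 108/893*k


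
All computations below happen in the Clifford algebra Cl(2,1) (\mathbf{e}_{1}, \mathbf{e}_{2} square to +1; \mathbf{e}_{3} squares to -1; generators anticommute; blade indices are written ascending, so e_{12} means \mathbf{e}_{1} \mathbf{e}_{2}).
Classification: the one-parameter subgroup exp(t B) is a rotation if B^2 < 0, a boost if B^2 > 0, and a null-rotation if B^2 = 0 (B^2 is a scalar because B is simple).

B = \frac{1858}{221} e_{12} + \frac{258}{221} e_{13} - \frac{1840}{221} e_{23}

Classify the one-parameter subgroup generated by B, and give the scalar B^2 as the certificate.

B^2 term by term: the squares give (\frac{1858}{221})^2*(e_{12})^2 + (\frac{258}{221})^2*(e_{13})^2 + (-\frac{1840}{221})^2*(e_{23})^2 = \frac{3452164}{48841}*(-1) + \frac{66564}{48841}*(+1) + \frac{3385600}{48841}*(+1) = 0 (each basis 2-blade squares to minus the product of its generators' squares); cross terms between blades sharing an index anticommute and cancel. So B^2 = 0.
Answer: null-rotation, certificate B^2 = 0. Check the certificate: B^2 = 0, and that sign is decisive whatever form B takes.


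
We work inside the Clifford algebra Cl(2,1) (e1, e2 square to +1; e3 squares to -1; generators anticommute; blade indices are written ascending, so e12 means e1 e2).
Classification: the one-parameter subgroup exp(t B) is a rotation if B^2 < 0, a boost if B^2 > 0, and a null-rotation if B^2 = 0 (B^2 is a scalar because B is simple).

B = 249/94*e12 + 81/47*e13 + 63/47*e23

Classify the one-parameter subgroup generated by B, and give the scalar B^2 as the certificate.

B^2 term by term: the squares give (249/94)^2*(e12)^2 + (81/47)^2*(e13)^2 + (63/47)^2*(e23)^2 = 62001/8836*(-1) + 6561/2209*(+1) + 3969/2209*(+1) = -9/4 (each basis 2-blade squares to minus the product of its generators' squares); cross terms between blades sharing an index anticommute and cancel. So B^2 = -9/4.
Answer: rotation, certificate B^2 = -9/4. Certificate logic: -9/4 is a conjugation-invariant scalar, so its sign fixes rotation versus boost versus null-rotation outright.


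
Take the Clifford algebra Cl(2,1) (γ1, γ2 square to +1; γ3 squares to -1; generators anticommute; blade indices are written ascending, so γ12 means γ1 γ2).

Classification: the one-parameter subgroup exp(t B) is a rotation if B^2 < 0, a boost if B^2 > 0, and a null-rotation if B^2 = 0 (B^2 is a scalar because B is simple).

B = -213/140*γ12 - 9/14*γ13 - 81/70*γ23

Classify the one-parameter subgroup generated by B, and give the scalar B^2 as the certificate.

B^2 term by term: the squares give (-213/140)^2*(γ12)^2 + (-9/14)^2*(γ13)^2 + (-81/70)^2*(γ23)^2 = 45369/19600*(-1) + 81/196*(+1) + 6561/4900*(+1) = -9/16 (each basis 2-blade squares to minus the product of its generators' squares); cross terms between blades sharing an index anticommute and cancel. So B^2 = -9/16.
Answer: rotation, certificate B^2 = -9/16. B^2 = -9/16 is basis-independent, so its sign is the whole story.


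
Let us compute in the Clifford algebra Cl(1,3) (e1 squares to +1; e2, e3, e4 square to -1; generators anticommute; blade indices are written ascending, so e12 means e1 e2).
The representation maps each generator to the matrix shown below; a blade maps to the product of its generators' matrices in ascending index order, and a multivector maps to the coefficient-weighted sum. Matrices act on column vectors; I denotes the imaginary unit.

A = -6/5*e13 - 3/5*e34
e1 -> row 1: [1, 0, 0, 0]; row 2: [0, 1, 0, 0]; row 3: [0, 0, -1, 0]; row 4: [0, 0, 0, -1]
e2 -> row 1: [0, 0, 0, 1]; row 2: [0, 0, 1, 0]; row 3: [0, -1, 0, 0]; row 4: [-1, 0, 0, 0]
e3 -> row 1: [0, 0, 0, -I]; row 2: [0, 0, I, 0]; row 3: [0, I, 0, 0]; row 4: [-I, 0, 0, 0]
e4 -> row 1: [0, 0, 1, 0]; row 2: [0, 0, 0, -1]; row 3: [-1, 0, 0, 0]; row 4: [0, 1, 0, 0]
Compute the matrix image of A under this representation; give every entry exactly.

Bivector images (products of the table entries): rho(e13) = rho(e1)rho(e3) = row 1: [0, 0, 0, -I]; row 2: [0, 0, I, 0]; row 3: [0, -I, 0, 0]; row 4: [I, 0, 0, 0]; rho(e34) = rho(e3)rho(e4) = row 1: [0, -I, 0, 0]; row 2: [-I, 0, 0, 0]; row 3: [0, 0, 0, -I]; row 4: [0, 0, -I, 0].
M = (-6/5)*rho(e13) + (-3/5)*rho(e34), summed entrywise:
Answer: row 1: [0, 3*I/5, 0, 6*I/5]; row 2: [3*I/5, 0, -6*I/5, 0]; row 3: [0, 6*I/5, 0, 3*I/5]; row 4: [-6*I/5, 0, 3*I/5, 0]


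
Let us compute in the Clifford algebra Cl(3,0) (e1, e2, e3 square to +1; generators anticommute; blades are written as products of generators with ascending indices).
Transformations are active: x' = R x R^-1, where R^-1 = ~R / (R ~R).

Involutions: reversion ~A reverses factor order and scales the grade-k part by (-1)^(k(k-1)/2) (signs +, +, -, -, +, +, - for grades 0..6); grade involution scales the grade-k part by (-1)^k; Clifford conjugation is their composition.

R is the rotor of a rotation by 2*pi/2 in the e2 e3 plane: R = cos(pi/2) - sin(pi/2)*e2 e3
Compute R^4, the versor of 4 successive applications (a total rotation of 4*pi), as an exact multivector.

Because a rotor carries half the rotation angle, composing 4 copies of this e2 e3-plane rotor multiplies the phase: 4*(pi/2) = 2*pi, hence R^4 = cos(2*pi) - sin(2*pi)*e2 e3.
cos(2*pi) = 1 and sin(2*pi) = 0, so R^4 = 1. The total rotation 4*pi is 2 full turns, so every vector returns to itself, yet the rotor is +1, back on the identity sheet (an even number of 2*pi turns).
Answer: 1


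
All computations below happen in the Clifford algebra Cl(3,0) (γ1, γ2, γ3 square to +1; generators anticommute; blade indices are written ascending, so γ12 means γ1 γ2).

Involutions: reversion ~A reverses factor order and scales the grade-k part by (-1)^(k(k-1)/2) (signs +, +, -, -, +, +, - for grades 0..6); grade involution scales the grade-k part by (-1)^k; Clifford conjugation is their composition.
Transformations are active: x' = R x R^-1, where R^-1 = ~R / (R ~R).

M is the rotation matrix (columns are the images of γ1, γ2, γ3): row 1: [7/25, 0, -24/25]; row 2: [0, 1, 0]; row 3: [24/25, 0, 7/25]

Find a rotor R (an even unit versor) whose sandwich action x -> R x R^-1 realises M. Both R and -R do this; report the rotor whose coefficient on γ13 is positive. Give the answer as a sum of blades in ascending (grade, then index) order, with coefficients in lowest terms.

Method: write R = a + b12*γ12 + b13*γ13 + b23*γ23 with a^2 + b12^2 + b13^2 + b23^2 = 1 (so R^-1 = ~R). Expanding the columns R e_j ~R gives tr M = 4a^2 - 1 and, from the antisymmetric part, M21 - M12 = -4a*b12, M13 - M31 = 4a*b13, M32 - M23 = -4a*b23.
Here tr M = 39/25, so a^2 = (1 + tr M)/4 = 16/25 and a = ±4/5. Taking a = 4/5: M21 - M12 = 0, M13 - M31 = -48/25, M32 - M23 = 0, giving b12 = 0, b13 = -3/5, b23 = 0, i.e. R = 4/5 - 3/5*γ13.
Its γ13 coefficient is negative, so report the other preimage -R.
Answer: -4/5 + 3/5*γ13. Sheet selection: the two-to-one cover makes ±R indistinguishable at the matrix level (trace 39/25), so uniqueness comes from the required sign on γ13.


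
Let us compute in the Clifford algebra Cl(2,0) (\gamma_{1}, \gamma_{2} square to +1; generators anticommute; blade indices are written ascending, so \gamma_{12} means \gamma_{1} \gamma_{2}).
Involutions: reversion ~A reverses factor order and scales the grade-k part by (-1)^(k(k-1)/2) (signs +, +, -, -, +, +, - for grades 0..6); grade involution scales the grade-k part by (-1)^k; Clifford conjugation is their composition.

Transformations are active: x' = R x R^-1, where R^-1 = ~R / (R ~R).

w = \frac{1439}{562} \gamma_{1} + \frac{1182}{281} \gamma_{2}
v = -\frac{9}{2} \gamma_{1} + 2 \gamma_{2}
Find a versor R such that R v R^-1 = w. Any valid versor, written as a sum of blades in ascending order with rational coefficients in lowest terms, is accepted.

Why this works: both vectors square to \frac{97}{4}, so q(v) = q(w) and R = v + w = -\frac{545}{281} \gamma_{1} + \frac{1744}{281} \gamma_{2} carries v to w — its own direction survives, the complement (v - w)/2 flips.
Answer: -\frac{545}{281} \gamma_{1} + \frac{1744}{281} \gamma_{2}


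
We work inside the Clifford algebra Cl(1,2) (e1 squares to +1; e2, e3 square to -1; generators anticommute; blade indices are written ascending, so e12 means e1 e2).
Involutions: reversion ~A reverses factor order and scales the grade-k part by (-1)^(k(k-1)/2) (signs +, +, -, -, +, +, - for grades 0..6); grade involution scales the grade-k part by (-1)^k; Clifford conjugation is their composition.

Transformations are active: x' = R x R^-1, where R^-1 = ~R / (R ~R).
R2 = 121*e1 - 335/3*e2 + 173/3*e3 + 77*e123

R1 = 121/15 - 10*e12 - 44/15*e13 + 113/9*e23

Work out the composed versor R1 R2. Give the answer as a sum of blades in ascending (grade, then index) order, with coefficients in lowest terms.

Distribute over the terms of R1 (each basis-blade product reordered to ascending indices, repeated generators contracted through their squares):
(121/15) R2 = 14641/15*e1 - 8107/9*e2 + 20933/45*e3 + 9317/15*e123
(-10*e12) R2 = -3350/3*e1 + 1210*e2 - 770*e3 - 1730/3*e123
(-44/15*e13) R2 = 7612/45*e1 + 3388/15*e2 + 5324/15*e3 - 2948/9*e123
(113/9*e23) R2 = -8701/9*e1 - 19549/27*e2 - 37855/27*e3 + 13673/9*e123
Summing the partial products and collecting blades:
Answer: -8444/9*e1 - 25508/135*e2 - 36502/27*e3 + 18542/15*e123


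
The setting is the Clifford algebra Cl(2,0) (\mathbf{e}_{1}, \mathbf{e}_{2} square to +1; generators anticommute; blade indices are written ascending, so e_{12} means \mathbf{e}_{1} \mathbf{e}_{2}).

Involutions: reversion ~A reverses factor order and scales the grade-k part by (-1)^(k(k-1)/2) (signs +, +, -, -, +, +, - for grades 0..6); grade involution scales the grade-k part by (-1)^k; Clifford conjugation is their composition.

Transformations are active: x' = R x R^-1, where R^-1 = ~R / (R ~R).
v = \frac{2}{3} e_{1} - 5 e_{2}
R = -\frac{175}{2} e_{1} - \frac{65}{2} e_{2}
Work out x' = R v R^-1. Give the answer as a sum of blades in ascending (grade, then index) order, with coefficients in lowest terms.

~R = -\frac{175}{2} e_{1} - \frac{65}{2} e_{2}, and R ~R = \frac{17425}{2}, so R^-1 = ~R / (\frac{17425}{2}).
R v = \frac{625}{6} + \frac{2755}{6} e_{12}
Answer: -\frac{1923}{697} e_{1} + \frac{8830}{2091} e_{2}


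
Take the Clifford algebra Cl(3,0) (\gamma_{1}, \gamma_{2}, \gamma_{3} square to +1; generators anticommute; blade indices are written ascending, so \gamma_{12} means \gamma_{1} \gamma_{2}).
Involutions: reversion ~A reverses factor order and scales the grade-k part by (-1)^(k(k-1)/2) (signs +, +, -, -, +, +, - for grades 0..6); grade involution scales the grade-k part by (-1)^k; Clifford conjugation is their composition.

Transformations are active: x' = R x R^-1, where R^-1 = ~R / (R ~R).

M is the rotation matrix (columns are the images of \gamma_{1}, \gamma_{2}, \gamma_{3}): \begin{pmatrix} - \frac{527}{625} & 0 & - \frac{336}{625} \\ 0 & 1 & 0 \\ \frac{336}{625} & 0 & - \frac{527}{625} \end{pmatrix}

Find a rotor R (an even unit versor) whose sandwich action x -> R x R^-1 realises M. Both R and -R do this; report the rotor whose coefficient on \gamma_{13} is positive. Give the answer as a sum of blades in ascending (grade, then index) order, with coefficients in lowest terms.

Method: write R = a + b12*\gamma_{12} + b13*\gamma_{13} + b23*\gamma_{23} with a^2 + b12^2 + b13^2 + b23^2 = 1 (so R^-1 = ~R). Expanding the columns R e_j ~R gives tr M = 4a^2 - 1 and, from the antisymmetric part, M21 - M12 = -4a*b12, M13 - M31 = 4a*b13, M32 - M23 = -4a*b23.
Here tr M = -\frac{429}{625}, so a^2 = (1 + tr M)/4 = \frac{49}{625} and a = ±\frac{7}{25}. Taking a = \frac{7}{25}: M21 - M12 = 0, M13 - M31 = -\frac{672}{625}, M32 - M23 = 0, giving b12 = 0, b13 = -\frac{24}{25}, b23 = 0, i.e. R = \frac{7}{25} - \frac{24}{25} \gamma_{13}.
Its \gamma_{13} coefficient is negative, so report the other preimage -R.
Answer: -\frac{7}{25} + \frac{24}{25} \gamma_{13}. Sheet selection: the two-to-one cover makes ±R indistinguishable at the matrix level (trace -\frac{429}{625}), so uniqueness comes from the required sign on \gamma_{13}.


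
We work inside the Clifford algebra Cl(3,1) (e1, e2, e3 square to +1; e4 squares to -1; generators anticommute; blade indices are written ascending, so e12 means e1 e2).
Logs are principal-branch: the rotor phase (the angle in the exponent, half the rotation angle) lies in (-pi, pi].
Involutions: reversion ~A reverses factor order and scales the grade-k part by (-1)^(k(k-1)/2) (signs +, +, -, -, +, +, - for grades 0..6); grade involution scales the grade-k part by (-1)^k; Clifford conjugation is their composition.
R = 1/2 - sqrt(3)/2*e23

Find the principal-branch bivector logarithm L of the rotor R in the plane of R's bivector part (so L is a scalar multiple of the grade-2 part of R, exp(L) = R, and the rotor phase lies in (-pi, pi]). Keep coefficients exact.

The scalar part of R is 1/2, which pins the rotor phase on the principal branch; dividing the bivector part by the sine of that phase recovers the unit plane, and L is the phase times that plane.
Concretely: cos(phase) = 1/2 gives phase = ±pi/3, and since phase/sin(phase) is even the sign is immaterial: L = (phase/sin(phase)) * <R>_2 = (2*sqrt(3)*pi/9) * <R>_2.
Answer: -pi/3*e23


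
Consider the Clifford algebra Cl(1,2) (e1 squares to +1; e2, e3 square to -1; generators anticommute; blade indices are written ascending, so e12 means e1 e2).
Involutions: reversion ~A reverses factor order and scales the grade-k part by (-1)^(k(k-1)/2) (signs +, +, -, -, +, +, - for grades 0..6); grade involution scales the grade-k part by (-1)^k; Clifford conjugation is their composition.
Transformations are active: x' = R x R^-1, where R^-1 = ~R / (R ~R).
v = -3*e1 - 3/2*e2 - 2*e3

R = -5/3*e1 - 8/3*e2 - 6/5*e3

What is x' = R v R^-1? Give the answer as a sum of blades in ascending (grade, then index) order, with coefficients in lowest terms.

~R = -5/3*e1 - 8/3*e2 - 6/5*e3, and R ~R = -433/75, so R^-1 = ~R / (-433/75).
R v = -7/5 - 11/2*e12 - 4/15*e13 + 53/15*e23
Answer: 949/433*e1 + 179/866*e2 + 614/433*e3


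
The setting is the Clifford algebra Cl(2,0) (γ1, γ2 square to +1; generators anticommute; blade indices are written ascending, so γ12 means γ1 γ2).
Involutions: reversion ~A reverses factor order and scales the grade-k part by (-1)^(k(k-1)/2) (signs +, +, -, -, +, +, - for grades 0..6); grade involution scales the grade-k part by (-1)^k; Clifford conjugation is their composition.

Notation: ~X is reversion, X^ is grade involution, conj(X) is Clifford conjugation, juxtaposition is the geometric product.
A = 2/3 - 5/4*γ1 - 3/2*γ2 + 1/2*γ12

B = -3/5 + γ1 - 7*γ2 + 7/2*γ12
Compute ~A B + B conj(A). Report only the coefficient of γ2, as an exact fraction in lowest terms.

first term: 53/5 + 61/6*γ1 - 917/120*γ2 + 773/60*γ12
second term: -79/10 + 5/3*γ1 - 1253/120*γ2 + 773/60*γ12
Answer: -217/12


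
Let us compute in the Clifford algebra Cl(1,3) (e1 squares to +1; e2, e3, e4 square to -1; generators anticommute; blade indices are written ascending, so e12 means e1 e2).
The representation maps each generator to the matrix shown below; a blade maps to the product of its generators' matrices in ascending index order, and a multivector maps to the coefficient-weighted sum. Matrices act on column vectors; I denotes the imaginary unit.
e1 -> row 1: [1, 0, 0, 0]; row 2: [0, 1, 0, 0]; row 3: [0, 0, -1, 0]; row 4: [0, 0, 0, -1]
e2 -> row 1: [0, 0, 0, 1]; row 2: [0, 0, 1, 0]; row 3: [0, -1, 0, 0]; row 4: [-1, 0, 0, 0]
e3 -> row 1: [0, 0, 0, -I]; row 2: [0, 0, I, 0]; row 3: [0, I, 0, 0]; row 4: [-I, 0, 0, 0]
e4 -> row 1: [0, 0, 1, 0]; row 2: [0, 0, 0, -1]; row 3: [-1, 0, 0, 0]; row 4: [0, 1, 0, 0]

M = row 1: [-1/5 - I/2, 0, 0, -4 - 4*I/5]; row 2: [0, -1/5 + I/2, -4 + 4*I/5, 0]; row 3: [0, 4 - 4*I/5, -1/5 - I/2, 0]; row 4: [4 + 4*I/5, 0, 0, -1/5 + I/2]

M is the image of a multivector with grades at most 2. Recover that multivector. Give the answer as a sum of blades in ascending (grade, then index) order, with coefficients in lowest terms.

Method: the blade images are trace-orthogonal — tr(rho(e_A) rho(e_B)^-1) = 4 if A = B and 0 otherwise — and rho(e_A)^-1 = (e_A)^2 * rho(e_A) with (e_A)^2 = +1 or -1, so the coefficient of e_A in the preimage is (e_A)^2 * tr(M rho(e_A))/4.
Nonzero projections over blades of grade <= 2: 1: (1)^2 = +1, tr(M 1) = -4/5, coefficient -1/5; e2: (e2)^2 = -1, tr(M rho(e2)) = 16, coefficient -4; e13: (e13)^2 = +1, tr(M rho(e13)) = 16/5, coefficient 4/5; e23: (e23)^2 = -1, tr(M rho(e23)) = -2, coefficient 1/2. Every other blade of grade <= 2 projects to 0.
Answer: -1/5 - 4*e2 + 4/5*e13 + 1/2*e23


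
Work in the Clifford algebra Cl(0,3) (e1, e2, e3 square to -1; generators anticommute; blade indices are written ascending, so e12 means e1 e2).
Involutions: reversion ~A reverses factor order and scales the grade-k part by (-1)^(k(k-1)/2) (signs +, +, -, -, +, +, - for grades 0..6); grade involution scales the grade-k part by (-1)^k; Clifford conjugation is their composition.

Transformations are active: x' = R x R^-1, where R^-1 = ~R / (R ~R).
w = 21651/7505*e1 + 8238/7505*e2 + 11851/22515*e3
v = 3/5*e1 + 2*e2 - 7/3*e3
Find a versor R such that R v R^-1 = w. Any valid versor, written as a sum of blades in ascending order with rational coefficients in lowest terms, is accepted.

Why this works: both vectors square to -2206/225, so q(v) = q(w) and R = v + w = 26154/7505*e1 + 23248/7505*e2 - 40684/22515*e3 carries v to w — its own direction survives, the complement (v - w)/2 flips.
Answer: 26154/7505*e1 + 23248/7505*e2 - 40684/22515*e3


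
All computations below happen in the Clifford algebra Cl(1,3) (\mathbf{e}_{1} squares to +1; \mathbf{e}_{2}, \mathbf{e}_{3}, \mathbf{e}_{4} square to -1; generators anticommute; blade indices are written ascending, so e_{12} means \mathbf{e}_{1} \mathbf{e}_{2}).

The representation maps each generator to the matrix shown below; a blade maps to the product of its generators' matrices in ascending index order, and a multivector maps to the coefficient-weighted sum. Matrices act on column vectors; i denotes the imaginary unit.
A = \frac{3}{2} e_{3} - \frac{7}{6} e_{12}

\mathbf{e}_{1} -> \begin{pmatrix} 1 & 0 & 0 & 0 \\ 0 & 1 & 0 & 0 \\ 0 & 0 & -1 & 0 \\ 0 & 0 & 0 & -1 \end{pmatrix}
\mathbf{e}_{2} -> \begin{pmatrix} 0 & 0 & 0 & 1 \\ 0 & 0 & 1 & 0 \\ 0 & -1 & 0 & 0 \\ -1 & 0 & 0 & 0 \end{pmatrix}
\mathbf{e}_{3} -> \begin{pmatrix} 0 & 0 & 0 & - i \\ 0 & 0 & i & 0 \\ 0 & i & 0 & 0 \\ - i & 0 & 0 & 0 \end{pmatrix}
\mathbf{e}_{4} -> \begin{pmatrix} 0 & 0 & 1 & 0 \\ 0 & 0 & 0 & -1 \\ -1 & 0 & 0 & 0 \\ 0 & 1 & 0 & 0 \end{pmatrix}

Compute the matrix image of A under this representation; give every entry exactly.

Bivector images (products of the table entries): rho(e_{12}) = rho(\mathbf{e}_{1})rho(\mathbf{e}_{2}) = \begin{pmatrix} 0 & 0 & 0 & 1 \\ 0 & 0 & 1 & 0 \\ 0 & 1 & 0 & 0 \\ 1 & 0 & 0 & 0 \end{pmatrix}.
M = (\frac{3}{2})*rho(e_{3}) + (-\frac{7}{6})*rho(e_{12}), summed entrywise:
Answer: \begin{pmatrix} 0 & 0 & 0 & - \frac{7}{6} - \frac{3 i}{2} \\ 0 & 0 & - \frac{7}{6} + \frac{3 i}{2} & 0 \\ 0 & - \frac{7}{6} + \frac{3 i}{2} & 0 & 0 \\ - \frac{7}{6} - \frac{3 i}{2} & 0 & 0 & 0 \end{pmatrix}


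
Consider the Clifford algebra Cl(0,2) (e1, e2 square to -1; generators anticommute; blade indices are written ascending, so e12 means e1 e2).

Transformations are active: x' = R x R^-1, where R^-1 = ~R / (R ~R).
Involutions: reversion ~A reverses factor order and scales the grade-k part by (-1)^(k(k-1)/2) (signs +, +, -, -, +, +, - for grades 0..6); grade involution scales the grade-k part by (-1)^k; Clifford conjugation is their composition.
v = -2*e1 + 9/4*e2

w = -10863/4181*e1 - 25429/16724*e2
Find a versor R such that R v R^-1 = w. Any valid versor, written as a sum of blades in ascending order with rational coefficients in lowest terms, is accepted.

R = v + w = -19225/4181*e1 + 3050/4181*e2 works: the equal norms (-145/16) guarantee its sandwich swaps v into w.
Answer: -19225/4181*e1 + 3050/4181*e2


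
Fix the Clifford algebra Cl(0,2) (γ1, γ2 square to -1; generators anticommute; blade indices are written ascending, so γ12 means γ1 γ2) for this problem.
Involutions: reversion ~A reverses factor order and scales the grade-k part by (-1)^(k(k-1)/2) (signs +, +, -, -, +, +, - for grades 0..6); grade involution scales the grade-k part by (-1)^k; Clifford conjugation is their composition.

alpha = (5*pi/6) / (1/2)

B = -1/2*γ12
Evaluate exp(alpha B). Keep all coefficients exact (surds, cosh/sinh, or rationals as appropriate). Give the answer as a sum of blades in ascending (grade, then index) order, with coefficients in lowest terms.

B^2 = (-1/2)^2*(γ12)^2 = 1/4*(-1) = -1/4 (a basis 2-blade squares to minus the product of its generators' squares).
B^2 = -1/4 — B^2 < 0, so the exponential closes trigonometrically: l = 1/2, alpha*l = 5*pi/6, so exp(alpha B) = cos(5*pi/6) + (sin(5*pi/6)/(1/2))*B = -sqrt(3)/2 + (1)*B.
Answer: -sqrt(3)/2 - 1/2*γ12


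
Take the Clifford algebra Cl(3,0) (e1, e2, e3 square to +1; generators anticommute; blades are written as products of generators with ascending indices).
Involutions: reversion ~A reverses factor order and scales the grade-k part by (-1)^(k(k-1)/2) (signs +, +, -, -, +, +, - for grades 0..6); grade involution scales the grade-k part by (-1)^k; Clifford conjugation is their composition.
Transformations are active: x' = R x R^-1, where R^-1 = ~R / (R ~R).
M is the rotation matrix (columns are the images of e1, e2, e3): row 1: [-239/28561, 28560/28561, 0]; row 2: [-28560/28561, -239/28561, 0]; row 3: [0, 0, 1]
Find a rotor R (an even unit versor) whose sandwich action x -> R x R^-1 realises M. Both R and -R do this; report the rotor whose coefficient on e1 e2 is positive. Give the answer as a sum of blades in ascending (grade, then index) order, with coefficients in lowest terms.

Method: write R = a + b12*e1 e2 + b13*e1 e3 + b23*e2 e3 with a^2 + b12^2 + b13^2 + b23^2 = 1 (so R^-1 = ~R). Expanding the columns R e_j ~R gives tr M = 4a^2 - 1 and, from the antisymmetric part, M21 - M12 = -4a*b12, M13 - M31 = 4a*b13, M32 - M23 = -4a*b23.
Here tr M = 28083/28561, so a^2 = (1 + tr M)/4 = 14161/28561 and a = ±119/169. Taking a = 119/169: M21 - M12 = -57120/28561, M13 - M31 = 0, M32 - M23 = 0, giving b12 = 120/169, b13 = 0, b23 = 0, i.e. R = 119/169 + 120/169*e1 e2.
Its e1 e2 coefficient is already positive.
Answer: 119/169 + 120/169*e1 e2. Why the constraint matters: R and -R act identically through the sandwich — M has trace 28083/28561 either way — so only the sign condition on e1 e2 picks one of the two preimages.


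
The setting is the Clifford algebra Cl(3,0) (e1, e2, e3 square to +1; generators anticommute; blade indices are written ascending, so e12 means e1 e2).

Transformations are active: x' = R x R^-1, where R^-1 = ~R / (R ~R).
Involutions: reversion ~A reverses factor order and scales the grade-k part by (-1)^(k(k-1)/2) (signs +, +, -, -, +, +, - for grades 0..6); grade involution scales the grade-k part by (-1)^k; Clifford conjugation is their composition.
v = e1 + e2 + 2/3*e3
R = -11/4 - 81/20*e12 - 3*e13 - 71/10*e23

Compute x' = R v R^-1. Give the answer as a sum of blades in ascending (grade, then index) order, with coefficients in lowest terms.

~R = -11/4 + 81/20*e12 + 3*e13 + 71/10*e23, and R ~R = 667/8, so R^-1 = ~R / (667/8).
R v = -44/5*e1 - 103/30*e2 + 124/15*e3 - 34/5*e123
Answer: 12317/16675*e1 - 2527/2001*e2 - 9194/16675*e3


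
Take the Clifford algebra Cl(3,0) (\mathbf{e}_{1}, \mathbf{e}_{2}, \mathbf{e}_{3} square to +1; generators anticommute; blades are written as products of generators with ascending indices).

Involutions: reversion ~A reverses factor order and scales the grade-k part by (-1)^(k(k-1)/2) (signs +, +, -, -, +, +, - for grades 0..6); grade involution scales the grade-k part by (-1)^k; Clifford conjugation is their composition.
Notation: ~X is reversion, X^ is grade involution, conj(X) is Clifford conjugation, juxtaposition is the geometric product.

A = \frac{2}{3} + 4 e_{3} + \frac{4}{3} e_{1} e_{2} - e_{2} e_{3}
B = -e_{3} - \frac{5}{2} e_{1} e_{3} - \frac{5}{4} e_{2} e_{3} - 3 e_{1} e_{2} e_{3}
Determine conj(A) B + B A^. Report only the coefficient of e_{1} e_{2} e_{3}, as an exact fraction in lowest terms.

first term: \frac{21}{4} - 7 e_{1} - 6 e_{2} - \frac{14}{3} e_{3} + \frac{19}{2} e_{1} e_{2} - \frac{25}{6} e_{2} e_{3} - \frac{2}{3} e_{1} e_{2} e_{3}
second term: \frac{11}{4} + 7 e_{1} + 4 e_{2} + \frac{10}{3} e_{3} + \frac{19}{2} e_{1} e_{2} - \frac{25}{6} e_{2} e_{3} - \frac{10}{3} e_{1} e_{2} e_{3}
Answer: -4


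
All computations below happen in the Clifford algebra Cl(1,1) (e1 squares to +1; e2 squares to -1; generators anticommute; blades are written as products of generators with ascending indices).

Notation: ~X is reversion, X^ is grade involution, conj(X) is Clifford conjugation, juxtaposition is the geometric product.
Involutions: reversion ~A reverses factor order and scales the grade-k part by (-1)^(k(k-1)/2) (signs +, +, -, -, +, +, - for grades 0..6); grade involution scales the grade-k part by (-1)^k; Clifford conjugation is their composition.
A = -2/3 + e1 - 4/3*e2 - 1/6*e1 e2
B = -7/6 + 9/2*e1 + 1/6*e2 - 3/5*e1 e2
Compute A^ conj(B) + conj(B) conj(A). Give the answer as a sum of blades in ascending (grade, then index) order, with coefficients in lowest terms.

first term: 27/5 + 889/180*e1 - 503/180*e2 + 1073/180*e1 e2
second term: 28/5 + 601/180*e1 - 287/180*e2 - 1217/180*e1 e2
Answer: 11 + 149/18*e1 - 79/18*e2 - 4/5*e1 e2


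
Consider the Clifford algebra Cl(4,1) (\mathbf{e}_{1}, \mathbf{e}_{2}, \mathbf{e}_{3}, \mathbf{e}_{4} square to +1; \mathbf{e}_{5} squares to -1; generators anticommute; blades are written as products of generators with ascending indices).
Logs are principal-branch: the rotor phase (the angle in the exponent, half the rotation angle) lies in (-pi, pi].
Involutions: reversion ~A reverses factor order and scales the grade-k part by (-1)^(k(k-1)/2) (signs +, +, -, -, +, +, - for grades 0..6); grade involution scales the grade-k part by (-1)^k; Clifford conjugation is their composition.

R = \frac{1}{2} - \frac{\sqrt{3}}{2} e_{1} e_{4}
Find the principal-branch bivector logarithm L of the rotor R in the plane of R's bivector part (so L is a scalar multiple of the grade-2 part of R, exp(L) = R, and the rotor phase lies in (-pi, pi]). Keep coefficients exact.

The scalar part of R is \frac{1}{2}, which pins the rotor phase on the principal branch; dividing the bivector part by the sine of that phase recovers the unit plane, and L is the phase times that plane.
Concretely: cos(phase) = \frac{1}{2} gives phase = ±\frac{\pi}{3}, and since phase/sin(phase) is even the sign is immaterial: L = (phase/sin(phase)) * <R>_2 = (\frac{2 \sqrt{3} \pi}{9}) * <R>_2.
Answer: - \frac{\pi}{3} e_{1} e_{4}


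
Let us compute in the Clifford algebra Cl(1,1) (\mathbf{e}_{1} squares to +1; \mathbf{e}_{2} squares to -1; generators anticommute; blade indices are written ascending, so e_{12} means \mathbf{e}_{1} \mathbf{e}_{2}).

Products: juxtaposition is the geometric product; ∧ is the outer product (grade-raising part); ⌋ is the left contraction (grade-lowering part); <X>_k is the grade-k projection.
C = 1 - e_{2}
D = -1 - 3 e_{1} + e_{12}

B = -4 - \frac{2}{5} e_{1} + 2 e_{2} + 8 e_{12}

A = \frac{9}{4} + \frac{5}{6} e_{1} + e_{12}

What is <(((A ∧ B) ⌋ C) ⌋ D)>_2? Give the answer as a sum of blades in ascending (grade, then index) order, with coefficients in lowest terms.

step 1: -9 - \frac{127}{30} e_{1} + \frac{9}{2} e_{2} + \frac{47}{3} e_{12}
step 2: -\frac{9}{2} + 9 e_{2}
step 3: \frac{9}{2} + \frac{45}{2} e_{1} - \frac{9}{2} e_{12}
step 4: -\frac{9}{2} e_{12}
Answer: -\frac{9}{2} e_{12}


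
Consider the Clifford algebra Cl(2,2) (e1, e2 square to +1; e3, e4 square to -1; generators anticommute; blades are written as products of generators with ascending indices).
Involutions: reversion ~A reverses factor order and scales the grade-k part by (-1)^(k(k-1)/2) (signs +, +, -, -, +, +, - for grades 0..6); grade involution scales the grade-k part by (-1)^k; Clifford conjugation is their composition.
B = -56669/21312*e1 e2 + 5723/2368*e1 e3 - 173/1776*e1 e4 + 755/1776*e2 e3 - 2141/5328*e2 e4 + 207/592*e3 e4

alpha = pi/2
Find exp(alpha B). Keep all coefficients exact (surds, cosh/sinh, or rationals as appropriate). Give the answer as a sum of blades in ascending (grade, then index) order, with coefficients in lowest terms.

B^2 term by term: the squares give (-56669/21312)^2*(e1 e2)^2 + (5723/2368)^2*(e1 e3)^2 + (-173/1776)^2*(e1 e4)^2 + (755/1776)^2*(e2 e3)^2 + (-2141/5328)^2*(e2 e4)^2 + (207/592)^2*(e3 e4)^2 = 3211375561/454201344*(-1) + 32752729/5607424*(+1) + 29929/3154176*(+1) + 570025/3154176*(+1) + 4583881/28387584*(+1) + 42849/350464*(-1) = -1 (each basis 2-blade squares to minus the product of its generators' squares); cross terms between blades sharing an index anticommute and cancel; the commuting (index-disjoint) pairs give grade-4 terms 2*c*c'*(blade product), which cancel blade by blade — e1 e2 e3 e4: -1303387/700928 + 12252943/6308352 - 130615/1577088 = 0 — confirming B is simple. So B^2 = -1.
B^2 = -1 — circular case — the even/odd split gives cos and sin: l = 1, alpha*l = pi/2, so exp(alpha B) = cos(pi/2) + (sin(pi/2)/1)*B = 0 + (1)*B.
Answer: -56669/21312*e1 e2 + 5723/2368*e1 e3 - 173/1776*e1 e4 + 755/1776*e2 e3 - 2141/5328*e2 e4 + 207/592*e3 e4


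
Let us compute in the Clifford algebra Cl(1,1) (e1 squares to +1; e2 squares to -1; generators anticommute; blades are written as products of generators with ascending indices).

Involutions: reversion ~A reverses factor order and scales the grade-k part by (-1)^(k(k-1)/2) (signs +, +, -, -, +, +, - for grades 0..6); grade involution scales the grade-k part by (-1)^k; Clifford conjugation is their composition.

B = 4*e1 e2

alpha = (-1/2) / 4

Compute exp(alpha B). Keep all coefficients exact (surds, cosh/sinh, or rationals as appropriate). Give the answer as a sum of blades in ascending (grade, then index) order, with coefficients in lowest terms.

B^2 = (4)^2*(e1 e2)^2 = 16*(+1) = 16 (a basis 2-blade squares to minus the product of its generators' squares).
B^2 = 16 — a positive square means the series sums to a boost: l = 4, alpha*l = -1/2, so exp(alpha B) = cosh(-1/2) + (sinh(-1/2)/4)*B = cosh(1/2) + (-sinh(1/2)/4)*B.
Answer: cosh(1/2) - sinh(1/2)*e1 e2


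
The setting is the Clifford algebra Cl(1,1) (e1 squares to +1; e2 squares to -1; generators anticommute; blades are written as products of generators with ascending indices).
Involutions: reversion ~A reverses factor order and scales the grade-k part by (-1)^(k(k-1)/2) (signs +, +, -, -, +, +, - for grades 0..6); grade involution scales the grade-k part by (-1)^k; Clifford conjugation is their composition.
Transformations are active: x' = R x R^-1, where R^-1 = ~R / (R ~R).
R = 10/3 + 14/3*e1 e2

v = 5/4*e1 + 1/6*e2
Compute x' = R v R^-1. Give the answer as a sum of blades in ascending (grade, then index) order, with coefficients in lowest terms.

~R = 10/3 - 14/3*e1 e2, and R ~R = -32/3, so R^-1 = ~R / (-32/3).
R v = 61/18*e1 - 95/18*e2
Answer: -485/144*e1 + 451/144*e2


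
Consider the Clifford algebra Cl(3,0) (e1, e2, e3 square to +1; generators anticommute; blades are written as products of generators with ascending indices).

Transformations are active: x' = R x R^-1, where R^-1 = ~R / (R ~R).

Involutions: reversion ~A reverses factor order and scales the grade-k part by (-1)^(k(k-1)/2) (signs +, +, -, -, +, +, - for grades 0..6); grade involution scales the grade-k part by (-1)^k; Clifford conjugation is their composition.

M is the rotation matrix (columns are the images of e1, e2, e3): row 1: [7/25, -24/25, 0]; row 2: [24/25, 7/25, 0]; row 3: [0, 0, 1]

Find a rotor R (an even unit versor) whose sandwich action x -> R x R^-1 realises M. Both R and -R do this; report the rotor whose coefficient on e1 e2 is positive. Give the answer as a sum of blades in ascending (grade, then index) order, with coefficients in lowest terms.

Method: write R = a + b12*e1 e2 + b13*e1 e3 + b23*e2 e3 with a^2 + b12^2 + b13^2 + b23^2 = 1 (so R^-1 = ~R). Expanding the columns R e_j ~R gives tr M = 4a^2 - 1 and, from the antisymmetric part, M21 - M12 = -4a*b12, M13 - M31 = 4a*b13, M32 - M23 = -4a*b23.
Here tr M = 39/25, so a^2 = (1 + tr M)/4 = 16/25 and a = ±4/5. Taking a = 4/5: M21 - M12 = 48/25, M13 - M31 = 0, M32 - M23 = 0, giving b12 = -3/5, b13 = 0, b23 = 0, i.e. R = 4/5 - 3/5*e1 e2.
Its e1 e2 coefficient is negative, so report the other preimage -R.
Answer: -4/5 + 3/5*e1 e2. Uniqueness: Spin(3) -> SO(3) maps R and -R to the same rotation of trace 39/25; fixing the sign of the e1 e2 coefficient removes the ambiguity.


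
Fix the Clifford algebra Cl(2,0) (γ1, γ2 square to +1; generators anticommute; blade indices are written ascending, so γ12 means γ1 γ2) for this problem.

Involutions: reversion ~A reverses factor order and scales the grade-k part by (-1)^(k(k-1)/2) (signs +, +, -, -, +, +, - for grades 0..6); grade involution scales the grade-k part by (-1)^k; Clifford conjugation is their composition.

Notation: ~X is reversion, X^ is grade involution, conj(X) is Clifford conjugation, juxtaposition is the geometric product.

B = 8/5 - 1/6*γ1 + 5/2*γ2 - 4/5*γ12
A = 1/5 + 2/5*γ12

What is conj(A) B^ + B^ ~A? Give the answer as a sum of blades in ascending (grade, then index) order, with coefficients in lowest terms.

first term: 31/30*γ1 - 13/30*γ2 - 4/5*γ12
second term: -29/30*γ1 - 17/30*γ2 - 4/5*γ12
Answer: 1/15*γ1 - γ2 - 8/5*γ12


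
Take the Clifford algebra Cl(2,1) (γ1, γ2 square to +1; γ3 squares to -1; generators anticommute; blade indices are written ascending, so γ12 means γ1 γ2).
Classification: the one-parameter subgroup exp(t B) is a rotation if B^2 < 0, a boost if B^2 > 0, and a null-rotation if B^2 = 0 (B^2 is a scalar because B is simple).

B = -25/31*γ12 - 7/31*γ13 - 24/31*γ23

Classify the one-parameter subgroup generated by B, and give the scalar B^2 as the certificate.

B^2 term by term: the squares give (-25/31)^2*(γ12)^2 + (-7/31)^2*(γ13)^2 + (-24/31)^2*(γ23)^2 = 625/961*(-1) + 49/961*(+1) + 576/961*(+1) = 0 (each basis 2-blade squares to minus the product of its generators' squares); cross terms between blades sharing an index anticommute and cancel. So B^2 = 0.
Answer: null-rotation, certificate B^2 = 0. Note: conjugating B changes its blade decomposition but never the scalar B^2 = 0, whose sign settles the classification.


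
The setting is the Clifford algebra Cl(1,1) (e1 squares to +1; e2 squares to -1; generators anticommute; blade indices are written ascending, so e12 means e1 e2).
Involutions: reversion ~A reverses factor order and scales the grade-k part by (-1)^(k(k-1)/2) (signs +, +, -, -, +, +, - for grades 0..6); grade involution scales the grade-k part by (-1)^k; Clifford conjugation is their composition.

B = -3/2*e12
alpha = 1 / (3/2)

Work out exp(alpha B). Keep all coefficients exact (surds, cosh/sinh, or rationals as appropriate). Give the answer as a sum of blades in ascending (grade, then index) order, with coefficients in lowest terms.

B^2 = (-3/2)^2*(e12)^2 = 9/4*(+1) = 9/4 (a basis 2-blade squares to minus the product of its generators' squares).
B^2 = 9/4 — B^2 > 0, so the exponential closes hyperbolically: l = 3/2, alpha*l = 1, so exp(alpha B) = cosh(1) + (sinh(1)/(3/2))*B = cosh(1) + (2*sinh(1)/3)*B.
Answer: cosh(1) - sinh(1)*e12


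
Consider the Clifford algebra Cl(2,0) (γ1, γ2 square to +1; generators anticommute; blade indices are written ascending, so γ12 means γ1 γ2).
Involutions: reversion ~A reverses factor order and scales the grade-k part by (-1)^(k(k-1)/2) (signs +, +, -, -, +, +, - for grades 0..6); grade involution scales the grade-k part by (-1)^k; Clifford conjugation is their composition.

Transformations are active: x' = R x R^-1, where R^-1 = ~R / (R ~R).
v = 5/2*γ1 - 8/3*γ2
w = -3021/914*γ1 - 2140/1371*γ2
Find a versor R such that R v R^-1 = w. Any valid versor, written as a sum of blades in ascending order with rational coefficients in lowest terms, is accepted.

Since q(v) = q(w) = 481/36, the sum R = v + w = -368/457*γ1 - 1932/457*γ2 does the job whenever invertible.
Answer: -368/457*γ1 - 1932/457*γ2


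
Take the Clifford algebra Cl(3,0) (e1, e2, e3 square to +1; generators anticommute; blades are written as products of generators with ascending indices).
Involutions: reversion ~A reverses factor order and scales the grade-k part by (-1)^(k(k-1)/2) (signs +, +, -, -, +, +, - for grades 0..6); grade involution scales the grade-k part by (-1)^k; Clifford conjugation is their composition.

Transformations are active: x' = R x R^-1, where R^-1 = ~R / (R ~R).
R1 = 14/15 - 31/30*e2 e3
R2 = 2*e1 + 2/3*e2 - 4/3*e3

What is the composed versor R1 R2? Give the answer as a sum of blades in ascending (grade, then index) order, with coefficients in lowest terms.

Distribute over the terms of R1 (each basis-blade product reordered to ascending indices, repeated generators contracted through their squares):
(14/15) R2 = 28/15*e1 + 28/45*e2 - 56/45*e3
(-31/30*e2 e3) R2 = 62/45*e2 + 31/45*e3 - 31/15*e1 e2 e3
Summing the partial products and collecting blades:
Answer: 28/15*e1 + 2*e2 - 5/9*e3 - 31/15*e1 e2 e3


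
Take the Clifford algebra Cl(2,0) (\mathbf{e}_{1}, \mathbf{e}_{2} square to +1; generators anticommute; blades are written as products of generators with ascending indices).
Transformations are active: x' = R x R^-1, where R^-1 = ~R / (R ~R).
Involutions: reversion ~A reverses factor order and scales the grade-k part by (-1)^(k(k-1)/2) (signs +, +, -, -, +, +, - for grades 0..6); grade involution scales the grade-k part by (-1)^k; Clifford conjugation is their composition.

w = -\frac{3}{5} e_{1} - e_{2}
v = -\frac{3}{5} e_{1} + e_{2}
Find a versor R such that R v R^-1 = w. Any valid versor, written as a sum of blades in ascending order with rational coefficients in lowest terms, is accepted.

A norm check does it: q(v) = q(w) = \frac{34}{25}, hence R = v + w = -\frac{6}{5} e_{1} realises the map — parallel part kept, (v - w)/2 negated, v carried to w.
Answer: -\frac{6}{5} e_{1}
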